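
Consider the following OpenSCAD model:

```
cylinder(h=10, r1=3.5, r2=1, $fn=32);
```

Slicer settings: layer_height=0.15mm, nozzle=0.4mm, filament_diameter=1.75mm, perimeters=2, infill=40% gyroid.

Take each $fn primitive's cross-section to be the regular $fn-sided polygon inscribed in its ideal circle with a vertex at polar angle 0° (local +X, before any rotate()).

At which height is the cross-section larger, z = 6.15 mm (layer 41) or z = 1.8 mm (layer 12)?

Layer 41 (z = 6.15): the cone contributes a regular 32-gon of circumradius 1.962 (interpolated between r1=3.5 and r2=1 at t=0.615) (area = (32/2)·1.962²·sin(360°/32) = 12.02 mm²). So its area = 12.02 mm². Layer 12 (z = 1.8): the cone contributes a regular 32-gon of circumradius 3.050 (interpolated between r1=3.5 and r2=1 at t=0.180) (area = (32/2)·3.050²·sin(360°/32) = 29.04 mm²). So its area = 29.04 mm². Layer 12 is larger (29.04 vs 12.02 mm²).

layer 12 (z = 1.8 mm)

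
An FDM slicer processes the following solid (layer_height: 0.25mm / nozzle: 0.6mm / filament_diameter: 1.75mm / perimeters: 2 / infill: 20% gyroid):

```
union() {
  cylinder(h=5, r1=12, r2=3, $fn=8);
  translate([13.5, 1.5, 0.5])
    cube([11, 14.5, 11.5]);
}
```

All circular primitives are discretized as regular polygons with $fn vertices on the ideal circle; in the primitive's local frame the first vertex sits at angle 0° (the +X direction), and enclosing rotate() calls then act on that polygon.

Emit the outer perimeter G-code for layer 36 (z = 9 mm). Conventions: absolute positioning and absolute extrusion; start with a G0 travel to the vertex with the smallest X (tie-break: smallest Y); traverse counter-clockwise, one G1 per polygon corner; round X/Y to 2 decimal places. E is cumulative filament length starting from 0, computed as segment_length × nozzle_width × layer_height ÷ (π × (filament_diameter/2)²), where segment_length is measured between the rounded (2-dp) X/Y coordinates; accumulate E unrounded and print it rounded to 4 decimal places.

G0 X13.50 Y1.50 Z9.00
G1 X24.50 Y1.50 E0.6860
G1 X24.50 Y16.00 E1.5903
G1 X13.50 Y16.00 E2.2762
G1 X13.50 Y1.50 E3.1805

At z = 9 mm: the cone is absent (z outside [0, 5]); the cube at (13.5, 1.5) is present — its section is the full 11×14.5 rectangle; Taking the union: only the 11×14.5 cube at (13.5, 1.5) is present, so the union is just that shape — 1 connected region. The outline is a single polygon with 4 vertices. Extrusion per mm of travel: 0.6 × 0.25 / (π × 0.875²) = 0.062363. Accumulating E over each segment gives final E = 3.1805.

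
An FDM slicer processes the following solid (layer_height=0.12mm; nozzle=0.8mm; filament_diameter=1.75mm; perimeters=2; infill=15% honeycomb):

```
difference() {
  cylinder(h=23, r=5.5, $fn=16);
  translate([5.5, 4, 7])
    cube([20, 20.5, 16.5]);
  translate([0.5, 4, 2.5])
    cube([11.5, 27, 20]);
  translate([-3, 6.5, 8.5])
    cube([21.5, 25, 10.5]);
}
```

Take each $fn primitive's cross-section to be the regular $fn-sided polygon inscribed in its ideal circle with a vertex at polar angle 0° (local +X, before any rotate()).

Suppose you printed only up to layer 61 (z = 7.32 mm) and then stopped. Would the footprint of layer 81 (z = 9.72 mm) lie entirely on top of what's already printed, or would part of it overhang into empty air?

Compare the two slices. At z = 7.32: the r=5.5 cylinder contributes a regular 16-gon of circumradius 5.5 (area = (16/2)·5.500²·sin(360°/16) = 92.61 mm²); the cube at (5.5, 4) is present — its section is the full 20×20.5 rectangle (area 410.00 mm²); the cube at (0.5, 4) is present — its section is the full 11.5×27 rectangle (area 310.50 mm²); the cube at (-3, 6.5) is absent (z outside [8.5, 19]); After the difference (first − rest): starting from the r=5.5 cylinder (92.61 mm²), the 20×20.5 cube at (5.5, 4) misses the remaining region (no effect); the 11.5×27 cube at (0.5, 4) partially overlaps it — only the 2.87 mm² overlap (of its 310.50 mm²) is removed, clipping the outline — area = 89.74 mm². At z = 9.72: the r=5.5 cylinder contributes a regular 16-gon of circumradius 5.5 (area = (16/2)·5.500²·sin(360°/16) = 92.61 mm²); the cube at (5.5, 4) (footprint 20×20.5) is included at this height (area 410.00 mm²); the cube at (0.5, 4) is present — its section is the full 11.5×27 rectangle (area 310.50 mm²); the 21.5×25 cube at (-3, 6.5) contributes its full rectangle (area 537.50 mm²); Taking the first minus the rest: starting from the r=5.5 cylinder (92.61 mm²), the 20×20.5 cube at (5.5, 4) misses the remaining region (no effect); the 11.5×27 cube at (0.5, 4) partially overlaps it — only the 2.87 mm² overlap (of its 310.50 mm²) is removed, clipping the outline; the 21.5×25 cube at (-3, 6.5) misses the remaining region (no effect) — area = 89.74 mm². Checking containment: the cross-section at z = 9.72 is a subset of the cross-section at z = 7.32.

entirely on top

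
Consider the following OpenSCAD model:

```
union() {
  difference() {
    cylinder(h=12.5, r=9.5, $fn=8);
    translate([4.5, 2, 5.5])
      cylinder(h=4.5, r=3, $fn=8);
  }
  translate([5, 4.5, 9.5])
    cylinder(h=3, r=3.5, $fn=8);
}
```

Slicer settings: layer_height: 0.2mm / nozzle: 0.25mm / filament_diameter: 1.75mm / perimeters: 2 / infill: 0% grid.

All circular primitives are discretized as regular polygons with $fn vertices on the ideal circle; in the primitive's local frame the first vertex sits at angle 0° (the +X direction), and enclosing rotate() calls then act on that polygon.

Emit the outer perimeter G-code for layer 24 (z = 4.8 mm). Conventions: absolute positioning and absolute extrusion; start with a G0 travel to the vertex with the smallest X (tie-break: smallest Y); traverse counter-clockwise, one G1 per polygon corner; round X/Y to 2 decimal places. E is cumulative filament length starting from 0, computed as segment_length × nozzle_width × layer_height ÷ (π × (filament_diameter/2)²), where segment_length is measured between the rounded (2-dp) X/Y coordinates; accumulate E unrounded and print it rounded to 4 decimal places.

At z = 4.8 mm: the r=9.5 cylinder contributes a regular 8-gon of circumradius 9.5; the cylinder at (4.5, 2) is absent (z outside [5.5, 10]); After the difference (first − rest): none of the subtracted shapes is present at this height, so the r=9.5 cylinder is unchanged — 1 connected region; the cylinder at (5, 4.5) is not intersected at this z (z outside [9.5, 12.5]); Merging all regions: only the result so far is present, so the union is just that shape — 1 connected region. The outline is a single polygon with 8 vertices. Extrusion per mm of travel: 0.25 × 0.2 / (π × 0.875²) = 0.020788. Accumulating E over each segment gives final E = 1.2094.

G0 X-9.50 Y0.00 Z4.80
G1 X-6.72 Y-6.72 E0.1512
G1 X0.00 Y-9.50 E0.3023
G1 X6.72 Y-6.72 E0.4535
G1 X9.50 Y0.00 E0.6047
G1 X6.72 Y6.72 E0.7559
G1 X0.00 Y9.50 E0.9070
G1 X-6.72 Y6.72 E1.0582
G1 X-9.50 Y0.00 E1.2094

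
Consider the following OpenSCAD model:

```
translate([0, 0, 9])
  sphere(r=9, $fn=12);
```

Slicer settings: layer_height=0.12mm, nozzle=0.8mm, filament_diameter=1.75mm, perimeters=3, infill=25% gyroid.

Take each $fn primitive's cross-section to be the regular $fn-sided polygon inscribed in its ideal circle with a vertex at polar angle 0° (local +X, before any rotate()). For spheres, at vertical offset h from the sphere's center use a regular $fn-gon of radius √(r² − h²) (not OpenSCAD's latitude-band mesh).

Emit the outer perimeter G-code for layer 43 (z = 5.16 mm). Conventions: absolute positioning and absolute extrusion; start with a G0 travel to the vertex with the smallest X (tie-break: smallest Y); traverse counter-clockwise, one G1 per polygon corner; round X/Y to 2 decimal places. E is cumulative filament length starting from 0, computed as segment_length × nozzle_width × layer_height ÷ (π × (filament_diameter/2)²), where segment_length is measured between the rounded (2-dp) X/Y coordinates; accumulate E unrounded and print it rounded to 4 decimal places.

G0 X-8.14 Y0.00 Z5.16
G1 X-7.05 Y-4.07 E0.1682
G1 X-4.07 Y-7.05 E0.3364
G1 X0.00 Y-8.14 E0.5045
G1 X4.07 Y-7.05 E0.6727
G1 X7.05 Y-4.07 E0.8409
G1 X8.14 Y0.00 E1.0091
G1 X7.05 Y4.07 E1.1772
G1 X4.07 Y7.05 E1.3454
G1 X0.00 Y8.14 E1.5136
G1 X-4.07 Y7.05 E1.6818
G1 X-7.05 Y4.07 E1.8500
G1 X-8.14 Y0.00 E2.0182

At z = 5.16 mm: the r=9 sphere contributes a regular 12-gon of circumradius √(9²−3.84²) = 8.140. The outline is a single polygon with 12 vertices. Extrusion per mm of travel: 0.8 × 0.12 / (π × 0.875²) = 0.039912. Accumulating E over each segment gives final E = 2.0182.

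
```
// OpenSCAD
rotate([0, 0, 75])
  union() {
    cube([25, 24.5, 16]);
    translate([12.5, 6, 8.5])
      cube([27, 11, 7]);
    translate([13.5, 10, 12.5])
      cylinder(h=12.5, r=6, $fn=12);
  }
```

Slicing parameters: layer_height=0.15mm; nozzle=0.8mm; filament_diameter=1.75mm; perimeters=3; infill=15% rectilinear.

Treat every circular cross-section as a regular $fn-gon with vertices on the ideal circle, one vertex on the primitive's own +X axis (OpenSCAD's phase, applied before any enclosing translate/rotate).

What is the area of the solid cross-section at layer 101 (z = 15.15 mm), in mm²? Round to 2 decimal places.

772.00 mm²

At z = 15.15 mm: the cube (footprint 25×24.5) is included at this height (area 612.50 mm²); the cube at (12.5, 6) (footprint 27×11) is included at this height (area 297.00 mm²); the cylinder at (13.5, 10): section is a regular 12-gon, circumradius r=6 (area = (12/2)·6.000²·sin(360°/12) = 108.00 mm²); Combining (union): the regions partially overlap — summed areas 1017.50 mm² minus the doubly-counted overlap 245.50 mm² gives 772.00 mm² — area = 772.00 mm²; (rotated 75° about Z; rotation is an isometry so areas/perimeters/island counts are preserved). Overall, the cross-section is a single solid region. Net area = 772.00 mm².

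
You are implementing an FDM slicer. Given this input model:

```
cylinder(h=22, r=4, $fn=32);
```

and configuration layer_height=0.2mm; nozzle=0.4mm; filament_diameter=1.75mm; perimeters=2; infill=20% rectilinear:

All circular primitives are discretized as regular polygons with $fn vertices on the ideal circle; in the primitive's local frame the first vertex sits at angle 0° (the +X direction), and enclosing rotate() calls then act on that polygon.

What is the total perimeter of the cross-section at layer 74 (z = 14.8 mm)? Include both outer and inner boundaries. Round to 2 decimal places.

At z = 14.8 mm: the r=4 cylinder gives a regular 32-gon of circumradius 4 (constant along its height) (perimeter = 2·32·4.000·sin(180°/32) = 25.09 mm). Overall, the cross-section is a single solid region. Total boundary length (outer) = 25.09 mm.

25.09 mm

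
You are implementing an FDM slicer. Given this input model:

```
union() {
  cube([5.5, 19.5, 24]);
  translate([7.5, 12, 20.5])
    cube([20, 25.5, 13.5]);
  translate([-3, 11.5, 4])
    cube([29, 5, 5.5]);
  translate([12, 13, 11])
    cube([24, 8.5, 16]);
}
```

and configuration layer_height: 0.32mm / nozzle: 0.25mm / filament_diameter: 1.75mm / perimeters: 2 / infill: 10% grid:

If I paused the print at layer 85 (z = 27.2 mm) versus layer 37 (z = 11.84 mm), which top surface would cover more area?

layer 85 (z = 27.2 mm)

Layer 85 (z = 27.2): the cube does not reach this height (z outside [0, 24]); the cube at (7.5, 12) (footprint 20×25.5) is included at this height (area 510.00 mm²); the cube at (-3, 11.5) does not reach this height (z outside [4, 9.5]); the cube at (12, 13) is absent (z outside [11, 27]); Combining (union): only the 20×25.5 cube at (7.5, 12) is present, so the union is just that shape — area = 510.00 mm². So its area = 510.00 mm². Layer 37 (z = 11.84): the cube (footprint 5.5×19.5) is included at this height (area 107.25 mm²); the cube at (7.5, 12) is not intersected at this z (z outside [20.5, 34]); the cube at (-3, 11.5) does not reach this height (z outside [4, 9.5]); the cube at (12, 13) (footprint 24×8.5) is included at this height (area 204.00 mm²); Taking the union: the 2 present regions are separate (no shared area or edge), so areas and boundary lengths simply add and each stays a separate island — area = 311.25 mm². So its area = 311.25 mm². Layer 85 is larger (510.00 vs 311.25 mm²).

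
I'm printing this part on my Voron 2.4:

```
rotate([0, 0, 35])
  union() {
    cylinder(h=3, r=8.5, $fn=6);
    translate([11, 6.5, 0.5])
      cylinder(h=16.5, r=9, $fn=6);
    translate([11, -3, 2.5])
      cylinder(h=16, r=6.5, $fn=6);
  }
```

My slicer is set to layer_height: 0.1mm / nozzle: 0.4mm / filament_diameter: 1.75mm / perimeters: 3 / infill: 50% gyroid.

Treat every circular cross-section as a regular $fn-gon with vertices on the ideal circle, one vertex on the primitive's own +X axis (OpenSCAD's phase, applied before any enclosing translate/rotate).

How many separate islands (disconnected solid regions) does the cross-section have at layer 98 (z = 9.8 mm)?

1

At z = 9.8 mm: the cylinder is absent (z outside [0, 3]); the cylinder at (11, 6.5): section is a regular 6-gon, circumradius r=9; the cylinder at (11, -3): section is a regular 6-gon, circumradius r=6.5; Merging all regions: the regions partially overlap (shared area 33.50 mm²), so overlapping operands fuse into one piece — 1 connected region; (whole slice rotated 35° about Z — lengths, areas and connectivity unchanged). Overall, the cross-section is a single solid region. Island count = 1.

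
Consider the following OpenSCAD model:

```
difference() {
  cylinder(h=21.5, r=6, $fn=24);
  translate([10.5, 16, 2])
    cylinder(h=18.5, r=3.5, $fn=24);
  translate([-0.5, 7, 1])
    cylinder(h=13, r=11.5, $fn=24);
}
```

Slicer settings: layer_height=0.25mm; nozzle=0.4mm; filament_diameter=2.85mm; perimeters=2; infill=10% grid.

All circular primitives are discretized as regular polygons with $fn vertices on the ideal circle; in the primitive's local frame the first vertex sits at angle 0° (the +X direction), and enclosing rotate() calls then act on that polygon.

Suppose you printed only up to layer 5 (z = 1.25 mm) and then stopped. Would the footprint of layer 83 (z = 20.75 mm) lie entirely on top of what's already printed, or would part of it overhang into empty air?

Compare the two slices. At z = 1.25: the r=6 cylinder contributes a regular 24-gon of circumradius 6 (area = (24/2)·6.000²·sin(360°/24) = 111.81 mm²); the cylinder at (10.5, 16) does not reach this height (z outside [2, 20.5]); the r=11.5 cylinder at (-0.5, 7) contributes a regular 24-gon of circumradius 11.5 (area = (24/2)·11.500²·sin(360°/24) = 410.75 mm²); Subtracting the remaining from the first: starting from the r=6 cylinder (111.81 mm²), the r=11.5 cylinder at (-0.5, 7) partially overlaps it — only the 100.58 mm² overlap (of its 410.75 mm²) is removed, clipping the outline — area = 11.23 mm². At z = 20.75: the r=6 cylinder gives a regular 24-gon of circumradius 6 (constant along its height) (area = (24/2)·6.000²·sin(360°/24) = 111.81 mm²); the cylinder at (10.5, 16) is not intersected at this z (z outside [2, 20.5]); the cylinder at (-0.5, 7) does not reach this height (z outside [1, 14]); After the difference (first − rest): none of the subtracted shapes is present at this height, so the r=6 cylinder is unchanged — area = 111.81 mm². Checking containment: at z = 20.75 the cross-section extends beyond the z = 1.25 cross-section by about 100.58 mm².

part overhangs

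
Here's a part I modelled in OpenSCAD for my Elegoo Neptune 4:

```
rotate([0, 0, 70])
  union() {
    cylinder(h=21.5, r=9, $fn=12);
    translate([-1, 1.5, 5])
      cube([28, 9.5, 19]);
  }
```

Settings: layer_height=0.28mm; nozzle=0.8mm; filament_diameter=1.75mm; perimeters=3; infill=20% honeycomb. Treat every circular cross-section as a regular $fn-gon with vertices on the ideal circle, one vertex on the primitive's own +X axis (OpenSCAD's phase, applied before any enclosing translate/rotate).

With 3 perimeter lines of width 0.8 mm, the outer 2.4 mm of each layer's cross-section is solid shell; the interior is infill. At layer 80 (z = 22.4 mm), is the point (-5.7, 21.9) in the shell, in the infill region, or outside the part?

At z = 22.4 mm: the cylinder is absent (z outside [0, 21.5]); the 28×9.5 cube at (-1, 1.5) contributes its full rectangle; Taking the union: only the 28×9.5 cube at (-1, 1.5) is present, so the union is just that shape — 1 connected region; (whole slice rotated 70° about Z — lengths, areas and connectivity unchanged). Overall, the cross-section is a single solid region. Undo the 70° rotation: the query point maps to (18.630, 12.846) in the un-rotated model frame. The nearest boundary edge runs (27.00, 11.00)→(-1.00, 11.00); distance from the point to it = 1.85 mm. The point is not inside any of the regions above, so it lies outside the cross-section (1.85 mm from the nearest boundary).

outside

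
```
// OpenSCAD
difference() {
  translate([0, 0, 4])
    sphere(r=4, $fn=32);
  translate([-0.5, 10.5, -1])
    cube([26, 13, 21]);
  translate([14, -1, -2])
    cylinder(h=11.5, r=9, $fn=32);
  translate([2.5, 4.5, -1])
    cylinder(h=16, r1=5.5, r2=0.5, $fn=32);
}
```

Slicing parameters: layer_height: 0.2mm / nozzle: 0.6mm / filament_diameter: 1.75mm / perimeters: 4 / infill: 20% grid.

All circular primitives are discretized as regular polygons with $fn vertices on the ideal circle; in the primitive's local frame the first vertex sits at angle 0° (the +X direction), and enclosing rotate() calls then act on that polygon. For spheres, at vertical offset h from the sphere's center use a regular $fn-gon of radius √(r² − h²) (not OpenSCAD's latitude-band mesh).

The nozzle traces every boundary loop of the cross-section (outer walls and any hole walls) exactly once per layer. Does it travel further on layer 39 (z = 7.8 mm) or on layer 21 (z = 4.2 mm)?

layer 21 (z = 4.2 mm)

Layer 39 (z = 7.8): the sphere: section is a regular 32-gon, circumradius = √(r²−h²) = √(4²−3.8²) = 1.249 (perimeter = 2·32·1.249·sin(180°/32) = 7.84 mm); the 26×13 cube at (-0.5, 10.5) contributes its full rectangle (perimeter 78.00 mm); the r=9 cylinder at (14, -1) gives a regular 32-gon of circumradius 9 (constant along its height) (perimeter = 2·32·9.000·sin(180°/32) = 56.46 mm); the cone at (2.5, 4.5) contributes a regular 32-gon of circumradius 2.750 (interpolated between r1=5.5 and r2=0.5 at t=0.550) (perimeter = 2·32·2.750·sin(180°/32) = 17.25 mm); Taking the first minus the rest: starting from the r=4 sphere, the 26×13 cube at (-0.5, 10.5) misses the remaining region (no effect); the r=9 cylinder at (14, -1) misses the remaining region (no effect); the cone at (2.5, 4.5) misses the remaining region (no effect) — boundary = 7.84 mm. So its perimeter = 7.84 mm. Layer 21 (z = 4.2): the sphere: section is a regular 32-gon, circumradius = √(r²−h²) = √(4²−0.2²) = 3.995 (perimeter = 2·32·3.995·sin(180°/32) = 25.06 mm); the cube at (-0.5, 10.5) (footprint 26×13) is included at this height (perimeter 78.00 mm); the r=9 cylinder at (14, -1) gives a regular 32-gon of circumradius 9 (constant along its height) (perimeter = 2·32·9.000·sin(180°/32) = 56.46 mm); the cone at (2.5, 4.5): at t=0.325 of its height the radius interpolates to r₁+(r₂−r₁)t = 3.875, giving a regular 32-gon of that circumradius (perimeter = 2·32·3.875·sin(180°/32) = 24.31 mm); After the difference (first − rest): starting from the r=4 sphere, the 26×13 cube at (-0.5, 10.5) misses the remaining region (no effect); the r=9 cylinder at (14, -1) misses the remaining region (no effect); the cone at (2.5, 4.5) partially overlaps it — only the 11.07 mm² overlap (of its 46.87 mm²) is removed, clipping the outline — boundary = 25.12 mm. So its perimeter = 25.12 mm. Layer 21 is larger (25.12 vs 7.84 mm).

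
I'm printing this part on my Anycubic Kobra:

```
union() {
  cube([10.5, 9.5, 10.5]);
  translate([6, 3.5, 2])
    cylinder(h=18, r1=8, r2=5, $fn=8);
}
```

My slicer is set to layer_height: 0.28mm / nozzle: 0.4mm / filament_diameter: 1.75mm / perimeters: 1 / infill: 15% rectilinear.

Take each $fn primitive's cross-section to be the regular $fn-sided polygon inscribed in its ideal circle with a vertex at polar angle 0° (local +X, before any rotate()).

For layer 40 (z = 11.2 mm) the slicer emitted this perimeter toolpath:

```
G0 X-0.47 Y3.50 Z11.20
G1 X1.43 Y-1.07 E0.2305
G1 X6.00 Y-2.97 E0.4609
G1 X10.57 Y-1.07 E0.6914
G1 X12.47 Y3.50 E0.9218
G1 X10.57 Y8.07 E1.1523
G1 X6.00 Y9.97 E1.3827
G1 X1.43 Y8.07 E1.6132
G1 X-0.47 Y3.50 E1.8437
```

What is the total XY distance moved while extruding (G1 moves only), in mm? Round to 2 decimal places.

39.59 mm

Sum the Euclidean lengths of each G1 segment: total = 39.59 mm.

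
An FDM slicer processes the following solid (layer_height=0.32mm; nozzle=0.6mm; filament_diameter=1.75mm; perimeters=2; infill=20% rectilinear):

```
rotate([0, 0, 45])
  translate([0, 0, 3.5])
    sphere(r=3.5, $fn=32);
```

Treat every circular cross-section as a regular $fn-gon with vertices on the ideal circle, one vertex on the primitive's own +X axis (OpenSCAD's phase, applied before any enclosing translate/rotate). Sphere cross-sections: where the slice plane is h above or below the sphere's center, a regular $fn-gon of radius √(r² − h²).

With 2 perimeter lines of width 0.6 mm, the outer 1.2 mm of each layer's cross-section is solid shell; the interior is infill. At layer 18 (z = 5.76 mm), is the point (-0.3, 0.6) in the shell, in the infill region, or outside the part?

infill

At z = 5.76 mm: the r=3.5 sphere slices to a regular 32-gon of circumradius 2.673 (√(r²−h²) with h=2.26 from center); (rotated 45° about Z; rotation is an isometry so areas/perimeters/island counts are preserved). Overall, the cross-section is a single solid region. Undo the 45° rotation: the query point maps to (0.212, 0.636) in the un-rotated model frame. The nearest boundary edge runs (1.02, 2.47)→(0.52, 2.62); distance from the point to it = 1.99 mm. The point is inside the cross-section and 1.99 mm from the nearest boundary — more than the 1.2 mm shell width (2 × 0.6), so it's in the infill interior.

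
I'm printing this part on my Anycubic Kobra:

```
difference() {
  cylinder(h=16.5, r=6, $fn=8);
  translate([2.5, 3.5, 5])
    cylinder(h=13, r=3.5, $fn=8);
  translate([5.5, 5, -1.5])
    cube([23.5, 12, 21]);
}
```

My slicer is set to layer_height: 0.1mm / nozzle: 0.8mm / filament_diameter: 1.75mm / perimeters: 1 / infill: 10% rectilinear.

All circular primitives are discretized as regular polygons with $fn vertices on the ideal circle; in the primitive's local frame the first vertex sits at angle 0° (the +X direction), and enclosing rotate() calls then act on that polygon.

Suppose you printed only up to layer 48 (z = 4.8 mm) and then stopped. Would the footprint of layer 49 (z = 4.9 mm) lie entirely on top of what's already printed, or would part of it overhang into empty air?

Compare the two slices. At z = 4.8: the cylinder: section is a regular 8-gon, circumradius r=6 (area = (8/2)·6.000²·sin(360°/8) = 101.82 mm²); the cylinder at (2.5, 3.5) does not reach this height (z outside [5, 18]); the cube at (5.5, 5) is present — its section is the full 23.5×12 rectangle (area 282.00 mm²); Subtracting the remaining from the first: starting from the r=6 cylinder (101.82 mm²), the 23.5×12 cube at (5.5, 5) misses the remaining region (no effect) — area = 101.82 mm². At z = 4.9: the r=6 cylinder gives a regular 8-gon of circumradius 6 (constant along its height) (area = (8/2)·6.000²·sin(360°/8) = 101.82 mm²); the cylinder at (2.5, 3.5) is absent (z outside [5, 18]); the cube at (5.5, 5) is present — its section is the full 23.5×12 rectangle (area 282.00 mm²); After the difference (first − rest): starting from the r=6 cylinder (101.82 mm²), the 23.5×12 cube at (5.5, 5) misses the remaining region (no effect) — area = 101.82 mm². Checking containment: the cross-section at z = 4.9 is a subset of the cross-section at z = 4.8.

entirely on top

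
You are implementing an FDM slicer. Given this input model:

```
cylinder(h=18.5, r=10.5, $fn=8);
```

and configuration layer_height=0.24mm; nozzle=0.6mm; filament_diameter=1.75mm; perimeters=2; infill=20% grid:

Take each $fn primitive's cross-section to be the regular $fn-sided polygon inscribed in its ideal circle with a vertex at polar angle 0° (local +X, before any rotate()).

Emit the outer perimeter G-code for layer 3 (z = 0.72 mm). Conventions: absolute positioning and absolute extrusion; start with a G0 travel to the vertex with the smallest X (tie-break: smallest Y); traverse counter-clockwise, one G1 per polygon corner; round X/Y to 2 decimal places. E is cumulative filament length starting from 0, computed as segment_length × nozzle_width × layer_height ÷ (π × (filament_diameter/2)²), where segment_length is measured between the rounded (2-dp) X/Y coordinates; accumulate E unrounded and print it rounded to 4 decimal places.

At z = 0.72 mm: the r=10.5 cylinder gives a regular 8-gon of circumradius 10.5 (constant along its height). The outline is a single polygon with 8 vertices. Extrusion per mm of travel: 0.6 × 0.24 / (π × 0.875²) = 0.059868. Accumulating E over each segment gives final E = 3.8478.

G0 X-10.50 Y0.00 Z0.72
G1 X-7.42 Y-7.42 E0.4810
G1 X0.00 Y-10.50 E0.9619
G1 X7.42 Y-7.42 E1.4429
G1 X10.50 Y0.00 E1.9239
G1 X7.42 Y7.42 E2.4049
G1 X0.00 Y10.50 E2.8858
G1 X-7.42 Y7.42 E3.3668
G1 X-10.50 Y0.00 E3.8478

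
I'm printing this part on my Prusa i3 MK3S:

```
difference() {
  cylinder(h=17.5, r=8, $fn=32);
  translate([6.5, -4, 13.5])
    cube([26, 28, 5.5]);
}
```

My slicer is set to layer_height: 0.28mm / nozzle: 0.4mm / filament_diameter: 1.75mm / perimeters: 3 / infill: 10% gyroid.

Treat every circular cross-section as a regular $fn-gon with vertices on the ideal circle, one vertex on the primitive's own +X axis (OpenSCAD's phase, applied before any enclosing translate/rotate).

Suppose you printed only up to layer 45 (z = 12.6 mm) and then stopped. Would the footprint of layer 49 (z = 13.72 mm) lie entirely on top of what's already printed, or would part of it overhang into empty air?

entirely on top

Compare the two slices. At z = 12.6: the cylinder: section is a regular 32-gon, circumradius r=8 (area = (32/2)·8.000²·sin(360°/32) = 199.77 mm²); the cube at (6.5, -4) is absent (z outside [13.5, 19]); Taking the first minus the rest: none of the subtracted shapes is present at this height, so the r=8 cylinder is unchanged — area = 199.77 mm². At z = 13.72: the r=8 cylinder contributes a regular 32-gon of circumradius 8 (area = (32/2)·8.000²·sin(360°/32) = 199.77 mm²); the cube at (6.5, -4) (footprint 26×28) is included at this height (area 728.00 mm²); Subtracting the remaining from the first: starting from the r=8 cylinder (199.77 mm²), the 26×28 cube at (6.5, -4) partially overlaps it — only the 9.14 mm² overlap (of its 728.00 mm²) is removed, clipping the outline — area = 190.64 mm². Checking containment: the cross-section at z = 13.72 is a subset of the cross-section at z = 12.6.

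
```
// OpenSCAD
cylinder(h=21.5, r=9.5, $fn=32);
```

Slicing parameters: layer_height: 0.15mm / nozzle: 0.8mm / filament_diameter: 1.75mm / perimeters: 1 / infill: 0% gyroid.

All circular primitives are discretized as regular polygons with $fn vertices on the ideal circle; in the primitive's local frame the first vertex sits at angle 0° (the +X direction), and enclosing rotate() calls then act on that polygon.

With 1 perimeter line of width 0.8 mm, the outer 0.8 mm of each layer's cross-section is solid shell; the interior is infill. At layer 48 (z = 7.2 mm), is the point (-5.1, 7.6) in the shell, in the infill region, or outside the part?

shell

At z = 7.2 mm: the r=9.5 cylinder contributes a regular 32-gon of circumradius 9.5. Overall, the cross-section is a single solid region. The nearest boundary edge runs (-5.28, 7.90)→(-6.72, 6.72); distance from the point to it = 0.34 mm. The point is inside the cross-section, 0.34 mm from the nearest boundary — within the 0.8 mm shell band (1 × 0.8).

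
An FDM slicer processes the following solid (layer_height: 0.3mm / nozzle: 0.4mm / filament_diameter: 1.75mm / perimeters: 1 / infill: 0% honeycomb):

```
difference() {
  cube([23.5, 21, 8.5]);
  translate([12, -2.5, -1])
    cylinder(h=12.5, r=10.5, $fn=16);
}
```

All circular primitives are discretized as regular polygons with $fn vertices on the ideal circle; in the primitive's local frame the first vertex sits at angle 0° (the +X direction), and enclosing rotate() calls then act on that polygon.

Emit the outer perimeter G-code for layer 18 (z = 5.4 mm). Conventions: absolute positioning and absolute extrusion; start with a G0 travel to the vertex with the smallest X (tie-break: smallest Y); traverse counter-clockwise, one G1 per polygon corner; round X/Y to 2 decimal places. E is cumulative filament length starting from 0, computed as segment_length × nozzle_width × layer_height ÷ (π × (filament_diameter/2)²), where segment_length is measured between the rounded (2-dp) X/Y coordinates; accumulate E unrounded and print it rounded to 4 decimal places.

G0 X0.00 Y0.00 Z5.40
G1 X2.00 Y0.00 E0.0998
G1 X2.30 Y1.52 E0.1771
G1 X4.58 Y4.92 E0.3813
G1 X7.98 Y7.20 E0.5855
G1 X12.00 Y8.00 E0.7900
G1 X16.02 Y7.20 E0.9945
G1 X19.42 Y4.92 E1.1988
G1 X21.70 Y1.52 E1.4030
G1 X22.00 Y0.00 E1.4803
G1 X23.50 Y0.00 E1.5551
G1 X23.50 Y21.00 E2.6028
G1 X0.00 Y21.00 E3.7752
G1 X0.00 Y0.00 E4.8229

At z = 5.4 mm: the 23.5×21 cube contributes its full rectangle; the cylinder at (12, -2.5): section is a regular 16-gon, circumradius r=10.5; Subtracting the remaining from the first: starting from the 23.5×21 cube, the r=10.5 cylinder at (12, -2.5) partially overlaps it — only the 117.51 mm² overlap (of its 337.53 mm²) is removed, clipping the outline — 1 connected region. The outline is a single polygon with 13 vertices. Extrusion per mm of travel: 0.4 × 0.3 / (π × 0.875²) = 0.049890. Accumulating E over each segment gives final E = 4.8229.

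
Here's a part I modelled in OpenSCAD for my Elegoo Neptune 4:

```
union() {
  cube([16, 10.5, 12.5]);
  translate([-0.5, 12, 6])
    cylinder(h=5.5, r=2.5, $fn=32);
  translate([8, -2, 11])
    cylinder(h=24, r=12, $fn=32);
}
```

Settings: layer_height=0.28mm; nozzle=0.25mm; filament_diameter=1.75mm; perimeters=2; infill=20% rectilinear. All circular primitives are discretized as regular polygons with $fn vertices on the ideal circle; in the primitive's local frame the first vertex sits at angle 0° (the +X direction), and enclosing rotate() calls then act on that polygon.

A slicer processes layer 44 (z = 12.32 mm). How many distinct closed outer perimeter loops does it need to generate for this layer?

At z = 12.32 mm: the cube (footprint 16×10.5) is included at this height; the cylinder at (-0.5, 12) does not reach this height (z outside [6, 11.5]); the cylinder at (8, -2): section is a regular 32-gon, circumradius r=12; Combining (union): the regions partially overlap (shared area 143.94 mm²), so overlapping operands fuse into one piece — 1 connected region. The result has 1 disconnected region.

1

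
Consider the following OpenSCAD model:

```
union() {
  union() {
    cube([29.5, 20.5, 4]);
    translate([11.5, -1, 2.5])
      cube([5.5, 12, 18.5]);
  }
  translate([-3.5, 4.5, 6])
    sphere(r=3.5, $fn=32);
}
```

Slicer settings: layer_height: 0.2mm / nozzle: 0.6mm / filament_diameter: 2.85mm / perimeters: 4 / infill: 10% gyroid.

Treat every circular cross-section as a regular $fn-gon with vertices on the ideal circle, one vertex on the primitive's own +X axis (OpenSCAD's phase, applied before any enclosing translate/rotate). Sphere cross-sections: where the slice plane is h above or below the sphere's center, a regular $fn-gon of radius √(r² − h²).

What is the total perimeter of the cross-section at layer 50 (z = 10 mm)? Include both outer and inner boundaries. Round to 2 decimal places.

35.00 mm

At z = 10 mm: the cube is not intersected at this z (z outside [0, 4]); the cube at (11.5, -1) is present — its section is the full 5.5×12 rectangle (perimeter 35.00 mm); Taking the union: only the 5.5×12 cube at (11.5, -1) is present, so the union is just that shape — boundary = 35.00 mm; the sphere at (-3.5, 4.5) is not intersected at this z (|z−center|=4.000 > r=3.5); Merging all regions: only the result so far is present, so the union is just that shape — boundary = 35.00 mm. Overall, the cross-section is a single solid region. Total boundary length (outer) = 35.00 mm.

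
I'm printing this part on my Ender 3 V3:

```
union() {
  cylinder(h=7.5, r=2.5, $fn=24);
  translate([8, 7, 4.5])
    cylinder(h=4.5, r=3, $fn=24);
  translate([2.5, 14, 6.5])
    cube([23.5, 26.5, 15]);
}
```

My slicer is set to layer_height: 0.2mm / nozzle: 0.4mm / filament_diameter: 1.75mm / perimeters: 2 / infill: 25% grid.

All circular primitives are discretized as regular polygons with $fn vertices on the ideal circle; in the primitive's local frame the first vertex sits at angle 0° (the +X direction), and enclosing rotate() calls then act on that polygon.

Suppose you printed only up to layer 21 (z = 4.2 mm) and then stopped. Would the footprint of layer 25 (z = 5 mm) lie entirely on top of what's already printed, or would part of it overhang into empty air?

part overhangs

Compare the two slices. At z = 4.2: the r=2.5 cylinder contributes a regular 24-gon of circumradius 2.5 (area = (24/2)·2.500²·sin(360°/24) = 19.41 mm²); the cylinder at (8, 7) is not intersected at this z (z outside [4.5, 9]); the cube at (2.5, 14) is not intersected at this z (z outside [6.5, 21.5]); Combining (union): only the r=2.5 cylinder is present, so the union is just that shape — area = 19.41 mm². At z = 5: the r=2.5 cylinder gives a regular 24-gon of circumradius 2.5 (constant along its height) (area = (24/2)·2.500²·sin(360°/24) = 19.41 mm²); the r=3 cylinder at (8, 7) gives a regular 24-gon of circumradius 3 (constant along its height) (area = (24/2)·3.000²·sin(360°/24) = 27.95 mm²); the cube at (2.5, 14) is not intersected at this z (z outside [6.5, 21.5]); Merging all regions: the 2 present regions are separate (no shared area or edge), so areas and boundary lengths simply add and each stays a separate island — area = 47.36 mm². Checking containment: at z = 5 the cross-section extends beyond the z = 4.2 cross-section by about 27.95 mm².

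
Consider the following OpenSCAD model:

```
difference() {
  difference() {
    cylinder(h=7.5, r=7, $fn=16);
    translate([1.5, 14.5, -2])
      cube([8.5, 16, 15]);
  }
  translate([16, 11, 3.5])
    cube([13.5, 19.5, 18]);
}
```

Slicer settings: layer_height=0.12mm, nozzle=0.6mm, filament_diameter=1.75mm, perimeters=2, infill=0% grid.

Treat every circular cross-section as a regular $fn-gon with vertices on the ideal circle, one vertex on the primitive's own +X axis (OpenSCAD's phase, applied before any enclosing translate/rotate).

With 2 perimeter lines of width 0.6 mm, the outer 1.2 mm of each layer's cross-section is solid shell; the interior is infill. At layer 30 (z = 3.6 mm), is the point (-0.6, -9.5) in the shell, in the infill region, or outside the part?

outside

At z = 3.6 mm: the r=7 cylinder gives a regular 16-gon of circumradius 7 (constant along its height); the 8.5×16 cube at (1.5, 14.5) contributes its full rectangle; Taking the first minus the rest: starting from the r=7 cylinder, the 8.5×16 cube at (1.5, 14.5) misses the remaining region (no effect) — 1 connected region; the cube at (16, 11) (footprint 13.5×19.5) is included at this height; Taking the first minus the rest: starting from that combined region, the 13.5×19.5 cube at (16, 11) misses the remaining region (no effect) — 1 connected region. Overall, the cross-section is a single solid region. The nearest boundary edge runs (-0.00, -7.00)→(-2.68, -6.47); distance from the point to it = 2.57 mm. The point is not inside any of the regions above, so it lies outside the cross-section (2.57 mm from the nearest boundary).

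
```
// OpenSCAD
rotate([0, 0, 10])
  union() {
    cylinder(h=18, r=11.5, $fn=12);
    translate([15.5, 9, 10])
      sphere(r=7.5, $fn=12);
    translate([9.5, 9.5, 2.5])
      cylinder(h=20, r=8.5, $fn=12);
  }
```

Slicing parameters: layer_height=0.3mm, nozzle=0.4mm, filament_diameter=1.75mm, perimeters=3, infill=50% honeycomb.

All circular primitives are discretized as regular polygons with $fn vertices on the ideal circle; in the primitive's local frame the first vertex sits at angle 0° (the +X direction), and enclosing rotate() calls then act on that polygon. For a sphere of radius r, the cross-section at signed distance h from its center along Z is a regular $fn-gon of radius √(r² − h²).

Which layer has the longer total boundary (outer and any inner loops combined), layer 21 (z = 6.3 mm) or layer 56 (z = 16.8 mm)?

Layer 21 (z = 6.3): the cylinder: section is a regular 12-gon, circumradius r=11.5 (perimeter = 2·12·11.500·sin(180°/12) = 71.43 mm); the r=7.5 sphere at (15.5, 9) slices to a regular 12-gon of circumradius 6.524 (√(r²−h²) with h=3.7 from center) (perimeter = 2·12·6.524·sin(180°/12) = 40.52 mm); the cylinder at (9.5, 9.5): section is a regular 12-gon, circumradius r=8.5 (perimeter = 2·12·8.500·sin(180°/12) = 52.80 mm); Taking the union: the regions partially overlap (shared area 139.89 mm²), so the edge portions inside another operand are dropped and the merged outline is re-measured after clipping — boundary = 99.86 mm; (whole slice rotated 10° about Z — lengths, areas and connectivity unchanged). So its perimeter = 99.86 mm. Layer 56 (z = 16.8): the r=11.5 cylinder gives a regular 12-gon of circumradius 11.5 (constant along its height) (perimeter = 2·12·11.500·sin(180°/12) = 71.43 mm); the r=7.5 sphere at (15.5, 9) slices to a regular 12-gon of circumradius 3.164 (√(r²−h²) with h=6.8 from center) (perimeter = 2·12·3.164·sin(180°/12) = 19.65 mm); the r=8.5 cylinder at (9.5, 9.5) gives a regular 12-gon of circumradius 8.5 (constant along its height) (perimeter = 2·12·8.500·sin(180°/12) = 52.80 mm); Combining (union): the regions partially overlap (shared area 85.88 mm²), so the edge portions inside another operand are dropped and the merged outline is re-measured after clipping — boundary = 93.48 mm; (rotated 10° about Z; rotation is an isometry so areas/perimeters/island counts are preserved). So its perimeter = 93.48 mm. Layer 21 is larger (99.86 vs 93.48 mm).

layer 21 (z = 6.3 mm)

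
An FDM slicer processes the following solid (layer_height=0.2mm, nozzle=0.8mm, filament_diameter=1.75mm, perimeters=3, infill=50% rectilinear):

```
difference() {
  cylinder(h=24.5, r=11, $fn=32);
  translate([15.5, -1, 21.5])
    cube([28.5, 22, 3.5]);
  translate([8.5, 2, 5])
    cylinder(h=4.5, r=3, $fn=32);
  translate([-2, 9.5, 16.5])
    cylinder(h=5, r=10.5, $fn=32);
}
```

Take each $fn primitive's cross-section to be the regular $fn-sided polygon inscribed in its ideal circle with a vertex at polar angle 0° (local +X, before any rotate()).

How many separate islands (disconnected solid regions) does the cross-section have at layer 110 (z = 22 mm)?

At z = 22 mm: the r=11 cylinder gives a regular 32-gon of circumradius 11 (constant along its height); the 28.5×22 cube at (15.5, -1) contributes its full rectangle; the cylinder at (8.5, 2) is absent (z outside [5, 9.5]); the cylinder at (-2, 9.5) is not intersected at this z (z outside [16.5, 21.5]); Taking the first minus the rest: starting from the r=11 cylinder, the 28.5×22 cube at (15.5, -1) misses the remaining region (no effect) — 1 connected region. Overall, the cross-section is a single solid region. Island count = 1.

1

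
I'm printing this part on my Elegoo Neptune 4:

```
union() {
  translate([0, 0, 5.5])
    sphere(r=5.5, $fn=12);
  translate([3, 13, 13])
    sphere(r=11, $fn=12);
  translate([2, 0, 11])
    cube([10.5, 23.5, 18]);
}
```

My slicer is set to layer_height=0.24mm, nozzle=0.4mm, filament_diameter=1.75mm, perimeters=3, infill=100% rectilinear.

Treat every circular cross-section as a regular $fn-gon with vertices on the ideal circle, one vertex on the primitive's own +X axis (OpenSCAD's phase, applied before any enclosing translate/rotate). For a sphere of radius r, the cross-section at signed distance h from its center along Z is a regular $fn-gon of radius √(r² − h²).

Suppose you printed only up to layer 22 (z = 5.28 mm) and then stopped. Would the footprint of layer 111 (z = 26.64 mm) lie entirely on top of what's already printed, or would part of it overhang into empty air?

Compare the two slices. At z = 5.28: the r=5.5 sphere contributes a regular 12-gon of circumradius √(5.5²−0.22²) = 5.496 (area = (12/2)·5.496²·sin(360°/12) = 90.60 mm²); the sphere at (3, 13): section is a regular 12-gon, circumradius = √(r²−h²) = √(11²−7.72²) = 7.836 (area = (12/2)·7.836²·sin(360°/12) = 184.20 mm²); the cube at (2, 0) is absent (z outside [11, 29]); Combining (union): the 2 present regions are separate (no shared area or edge), so areas and boundary lengths simply add and each stays a separate island — area = 274.81 mm². At z = 26.64: the sphere does not reach this height (|z−center|=21.140 > r=5.5); the sphere at (3, 13) does not reach this height (|z−center|=13.640 > r=11); the 10.5×23.5 cube at (2, 0) contributes its full rectangle (area 246.75 mm²); Combining (union): only the 10.5×23.5 cube at (2, 0) is present, so the union is just that shape — area = 246.75 mm². Checking containment: at z = 26.64 the cross-section extends beyond the z = 5.28 cross-section by about 127.05 mm².

part overhangs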